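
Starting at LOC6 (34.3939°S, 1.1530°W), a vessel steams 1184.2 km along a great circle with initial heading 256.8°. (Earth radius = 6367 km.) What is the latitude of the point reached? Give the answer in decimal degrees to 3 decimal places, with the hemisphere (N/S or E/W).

δ = d/R = 1184.2/6367 = 0.185990 rad
φ₂ = arcsin(sin φ₁ cos δ + cos φ₁ sin δ cos θ)
   = arcsin(-0.56488·0.98275 + 0.82517·0.18492·-0.22835) = -36.15568°
λ₂ = λ₁ + atan2(sin θ sin δ cos φ₁, cos δ − sin φ₁ sin φ₂) = -14.03685°

36.156°S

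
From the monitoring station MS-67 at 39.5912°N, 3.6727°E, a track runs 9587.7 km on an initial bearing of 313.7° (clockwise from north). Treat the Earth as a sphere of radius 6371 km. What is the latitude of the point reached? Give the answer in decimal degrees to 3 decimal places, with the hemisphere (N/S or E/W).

δ = d/R = 9587.7/6371 = 1.504897 rad
φ₂ = arcsin(sin φ₁ cos δ + cos φ₁ sin δ cos θ)
   = arcsin(0.63731·0.06585 + 0.77061·0.99783·0.69088) = 34.97462°
λ₂ = λ₁ + atan2(sin θ sin δ cos φ₁, cos δ − sin φ₁ sin φ₂) = -114.63770°

34.975°N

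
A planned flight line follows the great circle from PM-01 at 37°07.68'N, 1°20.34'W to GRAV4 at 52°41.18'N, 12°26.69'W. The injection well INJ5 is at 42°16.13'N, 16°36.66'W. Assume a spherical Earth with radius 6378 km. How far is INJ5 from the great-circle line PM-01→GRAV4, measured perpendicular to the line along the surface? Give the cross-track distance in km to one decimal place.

884.6 km

PM-01: φ = +37.12800°, λ = -1.33900°
GRAV4: φ = +52.68633°, λ = -12.44483°
INJ5: φ = +42.26883°, λ = -16.61100°
δ₁₃ = central angle PM-01→INJ5 = 0.223432 rad  (haversine)
θ₁₃ = bearing PM-01→INJ5 = 298.397°,  θ₁₂ = bearing PM-01→GRAV4 = 337.000°
dₓₜ = R·arcsin(sin δ₁₃ · sin(θ₁₃ − θ₁₂)) = 6378·arcsin(0.22158·sin(-38.603°)) = -884.566 km
|dₓₜ| = 884.566 km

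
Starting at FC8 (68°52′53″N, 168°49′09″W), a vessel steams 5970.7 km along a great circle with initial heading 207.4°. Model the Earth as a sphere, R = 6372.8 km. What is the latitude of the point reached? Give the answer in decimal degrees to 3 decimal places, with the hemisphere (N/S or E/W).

FC8: φ = +68.88139°, λ = -168.81917°
δ = d/R = 5970.7/6372.8 = 0.936904 rad
φ₂ = arcsin(sin φ₁ cos δ + cos φ₁ sin δ cos θ)
   = arcsin(0.93284·0.59229 + 0.36030·0.80573·-0.88782) = 17.14372°
λ₂ = λ₁ + atan2(sin θ sin δ cos φ₁, cos δ − sin φ₁ sin φ₂) = 168.34842°

17.144°N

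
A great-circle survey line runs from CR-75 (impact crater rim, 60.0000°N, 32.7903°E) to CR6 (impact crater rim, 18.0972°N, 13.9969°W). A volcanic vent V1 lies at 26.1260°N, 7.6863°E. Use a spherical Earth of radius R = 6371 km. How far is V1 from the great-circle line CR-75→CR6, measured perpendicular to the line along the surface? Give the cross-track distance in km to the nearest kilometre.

δ₁₃ = central angle CR-75→V1 = 0.663469 rad  (haversine)
θ₁₃ = bearing CR-75→V1 = 218.208°,  θ₁₂ = bearing CR-75→CR6 = 239.484°
dₓₜ = R·arcsin(sin δ₁₃ · sin(θ₁₃ − θ₁₂)) = 6371·arcsin(0.61585·sin(-21.276°)) = -1435.867 km
|dₓₜ| = 1435.867 km

1436 km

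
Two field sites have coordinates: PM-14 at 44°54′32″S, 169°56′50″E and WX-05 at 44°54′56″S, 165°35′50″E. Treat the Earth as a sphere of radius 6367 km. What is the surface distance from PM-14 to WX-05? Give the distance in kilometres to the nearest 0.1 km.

PM-14: φ = -44.90889°, λ = +169.94722°
WX-05: φ = -44.91556°, λ = +165.59722°
Δφ = -0.0067°,  Δλ = -4.3500°
a = sin²(Δφ/2) + cos φ₁ cos φ₂ sin²(Δλ/2) = 0.000722
c = 2·arcsin(√a) = 0.053761 rad = 3.0803°
d = R·c = 6367 × 0.053761 = 342.3 km

342.3 km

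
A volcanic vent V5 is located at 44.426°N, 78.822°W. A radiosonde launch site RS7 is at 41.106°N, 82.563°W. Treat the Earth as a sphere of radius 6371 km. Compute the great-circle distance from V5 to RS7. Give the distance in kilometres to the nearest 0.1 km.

Δφ = -3.3200°,  Δλ = -3.7410°
a = sin²(Δφ/2) + cos φ₁ cos φ₂ sin²(Δλ/2) = 0.001412
c = 2·arcsin(√a) = 0.075184 rad = 4.3077°
d = R·c = 6371 × 0.075184 = 479.0 km

479.0 km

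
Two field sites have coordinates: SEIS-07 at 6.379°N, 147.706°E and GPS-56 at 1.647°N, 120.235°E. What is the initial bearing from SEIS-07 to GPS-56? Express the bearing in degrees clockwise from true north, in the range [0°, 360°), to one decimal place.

261.4°

Δλ = -27.4710°
y = sin Δλ · cos φ₂ = -0.461109
x = cos φ₁ sin φ₂ − sin φ₁ cos φ₂ cos Δλ = -0.069973
θ = atan2(y, x) = -98.6287° → 261.3713° (mod 360°)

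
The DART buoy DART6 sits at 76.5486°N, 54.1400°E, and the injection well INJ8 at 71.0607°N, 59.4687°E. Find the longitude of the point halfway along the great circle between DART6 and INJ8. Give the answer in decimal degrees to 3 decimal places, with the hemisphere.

57.244°E

Bx = cos φ₂ cos Δλ = 0.323164,  By = cos φ₂ sin Δλ = 0.030142
φₘ = atan2(sin φ₁ + sin φ₂, √((cos φ₁ + Bx)² + By²)) = 73.82079°
λₘ = λ₁ + atan2(By, cos φ₁ + Bx) = 57.24432°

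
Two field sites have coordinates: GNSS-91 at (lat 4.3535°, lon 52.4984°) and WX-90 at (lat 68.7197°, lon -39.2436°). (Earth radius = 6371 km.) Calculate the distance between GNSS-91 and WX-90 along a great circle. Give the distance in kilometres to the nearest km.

9627 km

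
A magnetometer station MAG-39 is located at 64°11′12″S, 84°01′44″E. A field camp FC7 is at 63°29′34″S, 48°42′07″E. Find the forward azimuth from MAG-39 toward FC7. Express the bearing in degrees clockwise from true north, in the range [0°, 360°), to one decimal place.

256.5°

MAG-39: φ = -64.18667°, λ = +84.02889°
FC7: φ = -63.49278°, λ = +48.70194°
Δλ = -35.3269°
y = sin Δλ · cos φ₂ = -0.258075
x = cos φ₁ sin φ₂ − sin φ₁ cos φ₂ cos Δλ = -0.061870
θ = atan2(y, x) = -103.4815° → 256.5185° (mod 360°)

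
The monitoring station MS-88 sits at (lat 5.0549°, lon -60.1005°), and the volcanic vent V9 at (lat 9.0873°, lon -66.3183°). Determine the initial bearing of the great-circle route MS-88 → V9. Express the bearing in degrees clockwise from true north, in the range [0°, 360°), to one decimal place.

303.5°

Δλ = -6.2178°
y = sin Δλ · cos φ₂ = -0.106949
x = cos φ₁ sin φ₂ − sin φ₁ cos φ₂ cos Δλ = 0.070832
θ = atan2(y, x) = -56.4834° → 303.5166° (mod 360°)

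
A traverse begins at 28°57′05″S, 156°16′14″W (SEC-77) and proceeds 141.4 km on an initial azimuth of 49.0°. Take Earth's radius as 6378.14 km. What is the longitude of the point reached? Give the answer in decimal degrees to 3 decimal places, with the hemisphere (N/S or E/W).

155.184°W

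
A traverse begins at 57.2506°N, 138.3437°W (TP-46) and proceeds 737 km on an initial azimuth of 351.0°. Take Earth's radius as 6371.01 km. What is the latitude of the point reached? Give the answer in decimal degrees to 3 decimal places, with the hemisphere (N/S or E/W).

63.779°N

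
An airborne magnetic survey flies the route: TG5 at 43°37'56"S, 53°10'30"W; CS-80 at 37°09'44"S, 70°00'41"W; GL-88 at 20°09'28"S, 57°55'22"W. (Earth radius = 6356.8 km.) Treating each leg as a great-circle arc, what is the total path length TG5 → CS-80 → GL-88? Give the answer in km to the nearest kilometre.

TG5: φ = -43.63222°, λ = -53.17500°
CS-80: φ = -37.16222°, λ = -70.01139°
GL-88: φ = -20.15778°, λ = -57.92278°
TG5→CS-80: c = 0.250023 rad, d = 1589.35 km
CS-80→GL-88: c = 0.349066 rad, d = 2218.94 km
Total = 1589.35 + 2218.94 = 3808.29 km

3808 km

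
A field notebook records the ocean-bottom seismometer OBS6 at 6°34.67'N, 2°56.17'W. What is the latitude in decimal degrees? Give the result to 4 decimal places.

6° + 34.67′/60 = 6 + 0.57783 = 6.5778°

6.5778°N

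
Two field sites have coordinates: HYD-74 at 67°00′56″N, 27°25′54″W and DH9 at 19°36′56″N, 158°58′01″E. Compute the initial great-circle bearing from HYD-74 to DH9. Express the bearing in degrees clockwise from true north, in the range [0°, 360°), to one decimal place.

354.0°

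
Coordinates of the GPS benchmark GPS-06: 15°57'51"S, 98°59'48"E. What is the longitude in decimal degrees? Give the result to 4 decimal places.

98.9967°E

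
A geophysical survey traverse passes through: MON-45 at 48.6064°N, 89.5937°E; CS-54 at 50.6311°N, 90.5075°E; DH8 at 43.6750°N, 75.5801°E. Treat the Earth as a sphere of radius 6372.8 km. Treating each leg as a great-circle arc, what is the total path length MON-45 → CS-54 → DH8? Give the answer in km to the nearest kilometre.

1599 km

MON-45→CS-54: c = 0.036817 rad, d = 234.62 km
CS-54→DH8: c = 0.214152 rad, d = 1364.75 km
Total = 234.62 + 1364.75 = 1599.37 km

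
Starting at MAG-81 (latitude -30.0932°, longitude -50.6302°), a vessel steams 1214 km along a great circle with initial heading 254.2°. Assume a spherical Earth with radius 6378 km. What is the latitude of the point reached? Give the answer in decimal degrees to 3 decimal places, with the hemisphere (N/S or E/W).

32.474°S

δ = d/R = 1214/6378 = 0.190342 rad
φ₂ = arcsin(sin φ₁ cos δ + cos φ₁ sin δ cos θ)
   = arcsin(-0.50141·0.98194 + 0.86521·0.18919·-0.27228) = -32.47441°
λ₂ = λ₁ + atan2(sin θ sin δ cos φ₁, cos δ − sin φ₁ sin φ₂) = -63.09202°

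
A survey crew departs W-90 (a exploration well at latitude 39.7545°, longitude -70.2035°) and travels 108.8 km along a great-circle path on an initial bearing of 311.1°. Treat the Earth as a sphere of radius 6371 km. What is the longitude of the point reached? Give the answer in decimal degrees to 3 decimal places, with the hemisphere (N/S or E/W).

δ = d/R = 108.8/6371 = 0.017077 rad
φ₂ = arcsin(sin φ₁ cos δ + cos φ₁ sin δ cos θ)
   = arcsin(0.63950·0.99985 + 0.76879·0.01708·0.65738) = 40.39372°
λ₂ = λ₁ + atan2(sin θ sin δ cos φ₁, cos δ − sin φ₁ sin φ₂) = -71.17162°

71.172°W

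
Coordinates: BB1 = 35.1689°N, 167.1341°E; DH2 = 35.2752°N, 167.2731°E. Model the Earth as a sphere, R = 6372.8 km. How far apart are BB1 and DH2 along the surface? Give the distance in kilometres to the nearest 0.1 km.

17.3 km

Δφ = 0.1063°,  Δλ = 0.1390°
a = sin²(Δφ/2) + cos φ₁ cos φ₂ sin²(Δλ/2) = 0.000002
c = 2·arcsin(√a) = 0.002715 rad = 0.1555°
d = R·c = 6372.8 × 0.002715 = 17.3 km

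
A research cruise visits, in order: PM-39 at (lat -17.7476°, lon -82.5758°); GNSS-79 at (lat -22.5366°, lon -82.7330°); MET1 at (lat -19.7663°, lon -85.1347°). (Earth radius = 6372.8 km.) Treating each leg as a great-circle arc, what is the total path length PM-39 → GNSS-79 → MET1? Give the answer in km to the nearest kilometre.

PM-39→GNSS-79: c = 0.083623 rad, d = 532.92 km
GNSS-79→MET1: c = 0.062174 rad, d = 396.22 km
Total = 532.92 + 396.22 = 929.14 km

929 km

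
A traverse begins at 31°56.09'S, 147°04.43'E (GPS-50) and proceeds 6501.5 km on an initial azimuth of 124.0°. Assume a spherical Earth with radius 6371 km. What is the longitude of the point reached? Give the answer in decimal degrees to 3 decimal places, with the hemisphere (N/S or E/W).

GPS-50: φ = -31.93483°, λ = +147.07383°
δ = d/R = 6501.5/6371 = 1.020483 rad
φ₂ = arcsin(sin φ₁ cos δ + cos φ₁ sin δ cos θ)
   = arcsin(-0.52895·0.52295 + 0.84865·0.85236·-0.55919) = -42.93080°
λ₂ = λ₁ + atan2(sin θ sin δ cos φ₁, cos δ − sin φ₁ sin φ₂) = -138.10333°

138.103°W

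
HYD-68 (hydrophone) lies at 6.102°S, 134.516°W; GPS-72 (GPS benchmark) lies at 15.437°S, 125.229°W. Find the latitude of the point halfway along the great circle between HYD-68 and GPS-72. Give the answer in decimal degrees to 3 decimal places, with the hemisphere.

10.804°S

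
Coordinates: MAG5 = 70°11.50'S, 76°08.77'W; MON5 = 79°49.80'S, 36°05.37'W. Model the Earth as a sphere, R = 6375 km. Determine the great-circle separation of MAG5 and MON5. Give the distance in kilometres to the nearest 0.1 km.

MAG5: φ = -70.19167°, λ = -76.14617°
MON5: φ = -79.83000°, λ = -36.08950°
Δφ = -9.6383°,  Δλ = 40.0567°
a = sin²(Δφ/2) + cos φ₁ cos φ₂ sin²(Δλ/2) = 0.014076
c = 2·arcsin(√a) = 0.237847 rad = 13.6276°
d = R·c = 6375 × 0.237847 = 1516.3 km

1516.3 km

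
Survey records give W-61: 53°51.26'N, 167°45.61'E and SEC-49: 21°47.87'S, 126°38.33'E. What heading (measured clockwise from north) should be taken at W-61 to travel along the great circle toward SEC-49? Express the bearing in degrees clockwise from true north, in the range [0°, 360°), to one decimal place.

W-61: φ = +53.85433°, λ = +167.76017°
SEC-49: φ = -21.79783°, λ = +126.63883°
Δλ = -41.1213°
y = sin Δλ · cos φ₂ = -0.610633
x = cos φ₁ sin φ₂ − sin φ₁ cos φ₂ cos Δλ = -0.783852
θ = atan2(y, x) = -142.0808° → 217.9192° (mod 360°)

217.9°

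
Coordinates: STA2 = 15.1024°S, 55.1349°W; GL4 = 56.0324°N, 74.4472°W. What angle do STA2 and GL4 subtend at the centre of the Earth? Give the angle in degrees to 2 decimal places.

Δφ = 71.1348°,  Δλ = -19.3123°
a = sin²(Δφ/2) + cos φ₁ cos φ₂ sin²(Δλ/2) = 0.353505
c = 2·arcsin(√a) = 1.273445 rad = 72.9630°

72.96°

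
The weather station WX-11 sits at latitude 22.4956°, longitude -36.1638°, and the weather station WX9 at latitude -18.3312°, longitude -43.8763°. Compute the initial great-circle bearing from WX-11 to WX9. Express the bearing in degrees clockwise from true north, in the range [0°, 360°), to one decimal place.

Δλ = -7.7125°
y = sin Δλ · cos φ₂ = -0.127392
x = cos φ₁ sin φ₂ − sin φ₁ cos φ₂ cos Δλ = -0.650489
θ = atan2(y, x) = -168.9194° → 191.0806° (mod 360°)

191.1°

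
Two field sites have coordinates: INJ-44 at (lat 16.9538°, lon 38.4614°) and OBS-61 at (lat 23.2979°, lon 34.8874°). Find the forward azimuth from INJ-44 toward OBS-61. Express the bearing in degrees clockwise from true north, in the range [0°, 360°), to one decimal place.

332.7°

Δλ = -3.5740°
y = sin Δλ · cos φ₂ = -0.057255
x = cos φ₁ sin φ₂ − sin φ₁ cos φ₂ cos Δλ = 0.111020
θ = atan2(y, x) = -27.2808° → 332.7192° (mod 360°)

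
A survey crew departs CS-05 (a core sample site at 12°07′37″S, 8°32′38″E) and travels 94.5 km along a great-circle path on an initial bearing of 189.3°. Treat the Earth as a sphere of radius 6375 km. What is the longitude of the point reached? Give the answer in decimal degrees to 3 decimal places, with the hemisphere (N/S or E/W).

CS-05: φ = -12.12694°, λ = +8.54389°
δ = d/R = 94.5/6375 = 0.014824 rad
φ₂ = arcsin(sin φ₁ cos δ + cos φ₁ sin δ cos θ)
   = arcsin(-0.21008·0.99989 + 0.97768·0.01482·-0.98686) = -12.96507°
λ₂ = λ₁ + atan2(sin θ sin δ cos φ₁, cos δ − sin φ₁ sin φ₂) = 8.40305°

8.403°E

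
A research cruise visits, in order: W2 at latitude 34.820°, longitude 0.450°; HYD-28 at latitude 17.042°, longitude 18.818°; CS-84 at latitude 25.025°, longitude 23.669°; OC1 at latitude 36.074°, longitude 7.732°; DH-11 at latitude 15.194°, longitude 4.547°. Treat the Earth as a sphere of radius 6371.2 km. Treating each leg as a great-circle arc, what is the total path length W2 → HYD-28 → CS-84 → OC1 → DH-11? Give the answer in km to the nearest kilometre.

8007 km

W2→HYD-28: c = 0.422034 rad, d = 2688.86 km
HYD-28→CS-84: c = 0.160133 rad, d = 1020.24 km
CS-84→OC1: c = 0.306770 rad, d = 1954.49 km
OC1→DH-11: c = 0.367790 rad, d = 2343.27 km
Total = 2688.86 + 1020.24 + 1954.49 + 2343.27 = 8006.86 km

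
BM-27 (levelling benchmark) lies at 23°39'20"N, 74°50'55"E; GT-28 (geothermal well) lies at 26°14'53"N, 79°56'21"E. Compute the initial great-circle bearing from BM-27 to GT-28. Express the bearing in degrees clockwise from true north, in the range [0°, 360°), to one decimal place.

59.6°

BM-27: φ = +23.65556°, λ = +74.84861°
GT-28: φ = +26.24806°, λ = +79.93917°
Δλ = 5.0906°
y = sin Δλ · cos φ₂ = 0.079581
x = cos φ₁ sin φ₂ − sin φ₁ cos φ₂ cos Δλ = 0.046652
θ = atan2(y, x) = 59.6205° → 59.6205° (mod 360°)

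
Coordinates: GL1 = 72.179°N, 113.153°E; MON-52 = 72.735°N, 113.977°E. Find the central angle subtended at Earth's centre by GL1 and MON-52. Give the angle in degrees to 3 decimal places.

Δφ = 0.5560°,  Δλ = 0.8240°
a = sin²(Δφ/2) + cos φ₁ cos φ₂ sin²(Δλ/2) = 0.000028
c = 2·arcsin(√a) = 0.010628 rad = 0.6089°

0.609°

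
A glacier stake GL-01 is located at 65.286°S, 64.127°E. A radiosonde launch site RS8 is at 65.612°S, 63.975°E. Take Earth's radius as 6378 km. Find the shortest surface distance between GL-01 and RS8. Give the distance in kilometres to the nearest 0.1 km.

Δφ = -0.3260°,  Δλ = -0.1520°
a = sin²(Δφ/2) + cos φ₁ cos φ₂ sin²(Δλ/2) = 0.000008
c = 2·arcsin(√a) = 0.005796 rad = 0.3321°
d = R·c = 6378 × 0.005796 = 37.0 km

37.0 km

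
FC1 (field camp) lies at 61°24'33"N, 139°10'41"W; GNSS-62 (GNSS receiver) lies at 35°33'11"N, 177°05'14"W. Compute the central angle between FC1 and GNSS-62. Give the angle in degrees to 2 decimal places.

35.14°

FC1: φ = +61.40917°, λ = -139.17806°
GNSS-62: φ = +35.55306°, λ = -177.08722°
Δφ = -25.8561°,  Δλ = -37.9092°
a = sin²(Δφ/2) + cos φ₁ cos φ₂ sin²(Δλ/2) = 0.091132
c = 2·arcsin(√a) = 0.613329 rad = 35.1412°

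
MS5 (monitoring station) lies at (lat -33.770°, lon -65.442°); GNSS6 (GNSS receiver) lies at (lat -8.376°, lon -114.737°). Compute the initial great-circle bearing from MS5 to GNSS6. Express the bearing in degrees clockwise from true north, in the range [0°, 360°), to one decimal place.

Δλ = -49.2950°
y = sin Δλ · cos φ₂ = -0.749991
x = cos φ₁ sin φ₂ − sin φ₁ cos φ₂ cos Δλ = 0.237555
θ = atan2(y, x) = -72.4247° → 287.5753° (mod 360°)

287.6°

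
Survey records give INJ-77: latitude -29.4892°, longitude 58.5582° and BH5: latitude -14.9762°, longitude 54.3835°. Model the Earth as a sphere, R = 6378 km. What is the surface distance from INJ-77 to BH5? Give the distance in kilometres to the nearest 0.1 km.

Δφ = 14.5130°,  Δλ = -4.1747°
a = sin²(Δφ/2) + cos φ₁ cos φ₂ sin²(Δλ/2) = 0.017070
c = 2·arcsin(√a) = 0.262055 rad = 15.0146°
d = R·c = 6378 × 0.262055 = 1671.4 km

1671.4 km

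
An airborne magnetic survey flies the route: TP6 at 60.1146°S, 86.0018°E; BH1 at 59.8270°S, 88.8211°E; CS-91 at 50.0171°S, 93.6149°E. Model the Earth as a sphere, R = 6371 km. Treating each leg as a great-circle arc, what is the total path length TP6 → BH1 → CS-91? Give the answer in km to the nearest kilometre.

1292 km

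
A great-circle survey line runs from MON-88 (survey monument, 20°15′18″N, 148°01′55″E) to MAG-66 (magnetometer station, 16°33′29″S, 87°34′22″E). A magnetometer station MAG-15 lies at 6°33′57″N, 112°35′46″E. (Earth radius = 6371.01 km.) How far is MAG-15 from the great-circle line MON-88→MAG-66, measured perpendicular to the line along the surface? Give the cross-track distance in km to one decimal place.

707.4 km

MON-88: φ = +20.25500°, λ = +148.03194°
MAG-66: φ = -16.55806°, λ = +87.57278°
MAG-15: φ = +6.56583°, λ = +112.59611°
δ₁₃ = central angle MON-88→MAG-15 = 0.645243 rad  (haversine)
θ₁₃ = bearing MON-88→MAG-15 = 253.287°,  θ₁₂ = bearing MON-88→MAG-66 = 242.670°
dₓₜ = R·arcsin(sin δ₁₃ · sin(θ₁₃ − θ₁₂)) = 6371.01·arcsin(0.60139·sin(10.617°)) = 707.382 km
|dₓₜ| = 707.382 km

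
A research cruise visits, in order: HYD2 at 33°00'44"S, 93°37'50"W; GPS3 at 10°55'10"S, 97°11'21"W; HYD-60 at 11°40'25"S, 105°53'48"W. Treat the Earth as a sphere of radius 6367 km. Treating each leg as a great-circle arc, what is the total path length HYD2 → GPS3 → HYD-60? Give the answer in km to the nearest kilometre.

HYD2: φ = -33.01222°, λ = -93.63056°
GPS3: φ = -10.91944°, λ = -97.18917°
HYD-60: φ = -11.67361°, λ = -105.89667°
HYD2→GPS3: c = 0.389791 rad, d = 2481.80 km
GPS3→HYD-60: c = 0.149604 rad, d = 952.53 km
Total = 2481.80 + 952.53 = 3434.33 km

3434 km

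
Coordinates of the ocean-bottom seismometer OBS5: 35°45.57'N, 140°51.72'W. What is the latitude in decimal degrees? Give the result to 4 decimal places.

35.7595°N

35° + 45.57′/60 = 35 + 0.75950 = 35.7595°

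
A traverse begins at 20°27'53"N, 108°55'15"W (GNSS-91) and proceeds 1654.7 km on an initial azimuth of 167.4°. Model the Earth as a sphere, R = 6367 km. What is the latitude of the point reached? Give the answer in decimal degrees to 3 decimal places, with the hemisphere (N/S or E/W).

5.908°N

GNSS-91: φ = +20.46472°, λ = -108.92083°
δ = d/R = 1654.7/6367 = 0.259887 rad
φ₂ = arcsin(sin φ₁ cos δ + cos φ₁ sin δ cos θ)
   = arcsin(0.34963·0.96642 + 0.93689·0.25697·-0.97592) = 5.90818°
λ₂ = λ₁ + atan2(sin θ sin δ cos φ₁, cos δ − sin φ₁ sin φ₂) = -105.69017°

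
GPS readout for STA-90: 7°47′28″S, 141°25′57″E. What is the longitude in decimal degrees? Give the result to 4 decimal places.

141° + 25′/60 + 57″/3600 = 141 + 0.41667 + 0.01583 = 141.4325°

141.4325°E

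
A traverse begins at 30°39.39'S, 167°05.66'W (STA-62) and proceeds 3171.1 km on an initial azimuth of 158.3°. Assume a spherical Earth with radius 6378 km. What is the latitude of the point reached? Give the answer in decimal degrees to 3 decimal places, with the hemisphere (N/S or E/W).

56.035°S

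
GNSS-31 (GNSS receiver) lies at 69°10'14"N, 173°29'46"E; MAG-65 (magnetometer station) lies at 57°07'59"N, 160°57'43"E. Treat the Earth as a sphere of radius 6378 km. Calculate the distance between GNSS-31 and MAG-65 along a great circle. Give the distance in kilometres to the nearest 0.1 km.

1474.0 km

GNSS-31: φ = +69.17056°, λ = +173.49611°
MAG-65: φ = +57.13306°, λ = +160.96194°
Δφ = -12.0375°,  Δλ = -12.5342°
a = sin²(Δφ/2) + cos φ₁ cos φ₂ sin²(Δλ/2) = 0.013294
c = 2·arcsin(√a) = 0.231113 rad = 13.2418°
d = R·c = 6378 × 0.231113 = 1474.0 km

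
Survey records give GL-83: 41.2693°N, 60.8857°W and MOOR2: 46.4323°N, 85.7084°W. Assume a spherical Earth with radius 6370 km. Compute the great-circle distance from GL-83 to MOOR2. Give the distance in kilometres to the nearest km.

2062 km

Δφ = 5.1630°,  Δλ = -24.8227°
a = sin²(Δφ/2) + cos φ₁ cos φ₂ sin²(Δλ/2) = 0.025958
c = 2·arcsin(√a) = 0.323643 rad = 18.5434°
d = R·c = 6370 × 0.323643 = 2061.6 km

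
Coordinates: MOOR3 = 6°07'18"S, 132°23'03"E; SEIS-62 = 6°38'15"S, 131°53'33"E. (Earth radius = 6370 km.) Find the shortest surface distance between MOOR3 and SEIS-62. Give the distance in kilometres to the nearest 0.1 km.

MOOR3: φ = -6.12167°, λ = +132.38417°
SEIS-62: φ = -6.63750°, λ = +131.89250°
Δφ = -0.5158°,  Δλ = -0.4917°
a = sin²(Δφ/2) + cos φ₁ cos φ₂ sin²(Δλ/2) = 0.000038
c = 2·arcsin(√a) = 0.012401 rad = 0.7105°
d = R·c = 6370 × 0.012401 = 79.0 km

79.0 km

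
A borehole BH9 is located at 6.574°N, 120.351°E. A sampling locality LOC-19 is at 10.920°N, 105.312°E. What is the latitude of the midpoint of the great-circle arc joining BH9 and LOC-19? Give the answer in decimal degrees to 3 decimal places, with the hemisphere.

8.822°N

Bx = cos φ₂ cos Δλ = 0.948262,  By = cos φ₂ sin Δλ = -0.254778
φₘ = atan2(sin φ₁ + sin φ₂, √((cos φ₁ + Bx)² + By²)) = 8.82168°
λₘ = λ₁ + atan2(By, cos φ₁ + Bx) = 112.87565°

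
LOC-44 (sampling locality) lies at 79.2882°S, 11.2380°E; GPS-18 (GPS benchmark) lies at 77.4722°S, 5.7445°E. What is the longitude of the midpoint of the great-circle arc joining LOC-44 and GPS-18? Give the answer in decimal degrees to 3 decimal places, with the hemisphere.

Bx = cos φ₂ cos Δλ = 0.215917,  By = cos φ₂ sin Δλ = -0.020766
φₘ = atan2(sin φ₁ + sin φ₂, √((cos φ₁ + Bx)² + By²)) = -78.39311°
λₘ = λ₁ + atan2(By, cos φ₁ + Bx) = 8.27938°

8.279°E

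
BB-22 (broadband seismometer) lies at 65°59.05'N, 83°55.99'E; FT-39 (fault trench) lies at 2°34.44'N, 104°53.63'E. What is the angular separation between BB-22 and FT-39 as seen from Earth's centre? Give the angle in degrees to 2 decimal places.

BB-22: φ = +65.98417°, λ = +83.93317°
FT-39: φ = +2.57400°, λ = +104.89383°
Δφ = -63.4102°,  Δλ = 20.9607°
a = sin²(Δφ/2) + cos φ₁ cos φ₂ sin²(Δλ/2) = 0.289652
c = 2·arcsin(√a) = 1.136584 rad = 65.1215°

65.12°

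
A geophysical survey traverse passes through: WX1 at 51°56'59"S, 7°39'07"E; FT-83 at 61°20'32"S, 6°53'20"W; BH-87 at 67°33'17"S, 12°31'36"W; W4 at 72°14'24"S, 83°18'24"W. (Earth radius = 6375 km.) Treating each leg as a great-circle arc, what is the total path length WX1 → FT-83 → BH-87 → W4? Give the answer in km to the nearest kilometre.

4699 km

WX1: φ = -51.94972°, λ = +7.65194°
FT-83: φ = -61.34222°, λ = -6.88889°
BH-87: φ = -67.55472°, λ = -12.52667°
W4: φ = -72.24000°, λ = -83.30667°
WX1→FT-83: c = 0.214300 rad, d = 1366.16 km
FT-83→BH-87: c = 0.116327 rad, d = 741.58 km
BH-87→W4: c = 0.406435 rad, d = 2591.02 km
Total = 1366.16 + 741.58 + 2591.02 = 4698.77 km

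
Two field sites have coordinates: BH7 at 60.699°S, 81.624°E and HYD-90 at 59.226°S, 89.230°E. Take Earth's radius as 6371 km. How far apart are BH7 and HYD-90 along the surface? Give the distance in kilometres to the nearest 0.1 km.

453.6 km

Δφ = 1.4730°,  Δλ = 7.6060°
a = sin²(Δφ/2) + cos φ₁ cos φ₂ sin²(Δλ/2) = 0.001267
c = 2·arcsin(√a) = 0.071199 rad = 4.0794°
d = R·c = 6371 × 0.071199 = 453.6 km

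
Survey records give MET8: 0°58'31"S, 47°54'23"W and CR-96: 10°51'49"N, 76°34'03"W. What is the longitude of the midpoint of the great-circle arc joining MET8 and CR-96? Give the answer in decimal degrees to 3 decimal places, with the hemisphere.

62.106°W

MET8: φ = -0.97528°, λ = -47.90639°
CR-96: φ = +10.86361°, λ = -76.56750°
Bx = cos φ₂ cos Δλ = 0.861746,  By = cos φ₂ sin Δλ = -0.471032
φₘ = atan2(sin φ₁ + sin φ₂, √((cos φ₁ + Bx)² + By²)) = 5.10211°
λₘ = λ₁ + atan2(By, cos φ₁ + Bx) = -62.10566°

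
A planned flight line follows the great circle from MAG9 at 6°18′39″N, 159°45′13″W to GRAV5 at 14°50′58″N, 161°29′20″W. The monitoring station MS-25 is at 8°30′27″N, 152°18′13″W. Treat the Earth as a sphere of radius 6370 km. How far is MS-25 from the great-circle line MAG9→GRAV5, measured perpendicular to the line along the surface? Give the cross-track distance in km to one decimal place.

MAG9: φ = +6.31083°, λ = -159.75361°
GRAV5: φ = +14.84944°, λ = -161.48889°
MS-25: φ = +8.50750°, λ = -152.30361°
δ₁₃ = central angle MAG9→MS-25 = 0.134511 rad  (haversine)
θ₁₃ = bearing MAG9→MS-25 = 72.983°,  θ₁₂ = bearing MAG9→GRAV5 = 348.851°
dₓₜ = R·arcsin(sin δ₁₃ · sin(θ₁₃ − θ₁₂)) = 6370·arcsin(0.13411·sin(-275.869°)) = 852.318 km
|dₓₜ| = 852.318 km

852.3 km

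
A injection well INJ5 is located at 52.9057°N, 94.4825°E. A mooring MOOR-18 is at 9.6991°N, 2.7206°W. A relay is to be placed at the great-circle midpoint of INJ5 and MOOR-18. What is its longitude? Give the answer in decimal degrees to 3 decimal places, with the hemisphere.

30.604°E

Bx = cos φ₂ cos Δλ = -0.123595,  By = cos φ₂ sin Δλ = -0.977927
φₘ = atan2(sin φ₁ + sin φ₂, √((cos φ₁ + Bx)² + By²)) = 41.57370°
λₘ = λ₁ + atan2(By, cos φ₁ + Bx) = 30.60388°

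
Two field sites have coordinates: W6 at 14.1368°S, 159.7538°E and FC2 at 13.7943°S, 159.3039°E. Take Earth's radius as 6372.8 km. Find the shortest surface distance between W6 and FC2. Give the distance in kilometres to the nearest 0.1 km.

61.7 km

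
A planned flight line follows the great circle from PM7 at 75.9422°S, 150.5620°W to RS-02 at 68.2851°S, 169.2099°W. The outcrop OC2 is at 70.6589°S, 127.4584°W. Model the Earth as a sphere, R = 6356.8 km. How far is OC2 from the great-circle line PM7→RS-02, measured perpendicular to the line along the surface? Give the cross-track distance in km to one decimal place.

880.1 km

δ₁₃ = central angle PM7→OC2 = 0.146422 rad  (haversine)
θ₁₃ = bearing PM7→OC2 = 62.966°,  θ₁₂ = bearing PM7→RS-02 = 314.039°
dₓₜ = R·arcsin(sin δ₁₃ · sin(θ₁₃ − θ₁₂)) = 6356.8·arcsin(0.14590·sin(-251.073°)) = 880.114 km
|dₓₜ| = 880.114 km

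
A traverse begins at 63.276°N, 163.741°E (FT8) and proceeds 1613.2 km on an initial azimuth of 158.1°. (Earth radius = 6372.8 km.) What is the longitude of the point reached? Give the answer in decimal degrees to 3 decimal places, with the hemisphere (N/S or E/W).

δ = d/R = 1613.2/6372.8 = 0.253138 rad
φ₂ = arcsin(sin φ₁ cos δ + cos φ₁ sin δ cos θ)
   = arcsin(0.89318·0.96813 + 0.44969·0.25044·-0.92784) = 49.48386°
λ₂ = λ₁ + atan2(sin θ sin δ cos φ₁, cos δ − sin φ₁ sin φ₂) = 172.00799°

172.008°E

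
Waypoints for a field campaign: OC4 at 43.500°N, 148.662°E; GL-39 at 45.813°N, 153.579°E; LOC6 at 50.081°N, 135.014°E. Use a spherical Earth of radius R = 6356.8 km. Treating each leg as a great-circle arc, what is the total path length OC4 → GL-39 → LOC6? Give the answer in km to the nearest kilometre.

1919 km

OC4→GL-39: c = 0.073165 rad, d = 465.09 km
GL-39→LOC6: c = 0.228742 rad, d = 1454.07 km
Total = 465.09 + 1454.07 = 1919.16 km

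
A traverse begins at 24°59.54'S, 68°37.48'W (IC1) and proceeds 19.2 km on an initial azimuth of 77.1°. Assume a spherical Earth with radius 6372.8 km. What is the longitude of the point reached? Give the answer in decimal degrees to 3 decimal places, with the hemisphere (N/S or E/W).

68.439°W

IC1: φ = -24.99233°, λ = -68.62467°
δ = d/R = 19.2/6372.8 = 0.003013 rad
φ₂ = arcsin(sin φ₁ cos δ + cos φ₁ sin δ cos θ)
   = arcsin(-0.42250·1.00000 + 0.90636·0.00301·0.22325) = -24.95368°
λ₂ = λ₁ + atan2(sin θ sin δ cos φ₁, cos δ − sin φ₁ sin φ₂) = -68.43908°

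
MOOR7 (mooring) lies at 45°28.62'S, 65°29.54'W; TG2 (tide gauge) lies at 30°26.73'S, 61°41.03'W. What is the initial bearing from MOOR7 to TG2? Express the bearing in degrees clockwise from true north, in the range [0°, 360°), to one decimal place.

12.5°

MOOR7: φ = -45.47700°, λ = -65.49233°
TG2: φ = -30.44550°, λ = -61.68383°
Δλ = 3.8085°
y = sin Δλ · cos φ₂ = 0.057263
x = cos φ₁ sin φ₂ − sin φ₁ cos φ₂ cos Δλ = 0.257993
θ = atan2(y, x) = 12.5143° → 12.5143° (mod 360°)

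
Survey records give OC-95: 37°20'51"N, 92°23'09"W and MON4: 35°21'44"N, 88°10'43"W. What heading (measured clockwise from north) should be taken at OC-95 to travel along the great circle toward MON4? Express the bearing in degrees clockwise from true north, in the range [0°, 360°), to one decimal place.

OC-95: φ = +37.34750°, λ = -92.38583°
MON4: φ = +35.36222°, λ = -88.17861°
Δλ = 4.2072°
y = sin Δλ · cos φ₂ = 0.059829
x = cos φ₁ sin φ₂ − sin φ₁ cos φ₂ cos Δλ = -0.033310
θ = atan2(y, x) = 119.1067° → 119.1067° (mod 360°)

119.1°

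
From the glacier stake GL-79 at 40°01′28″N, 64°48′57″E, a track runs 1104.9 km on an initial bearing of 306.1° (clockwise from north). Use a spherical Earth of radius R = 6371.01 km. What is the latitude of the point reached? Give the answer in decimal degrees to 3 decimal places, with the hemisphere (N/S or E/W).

GL-79: φ = +40.02444°, λ = +64.81583°
δ = d/R = 1104.9/6371.01 = 0.173426 rad
φ₂ = arcsin(sin φ₁ cos δ + cos φ₁ sin δ cos θ)
   = arcsin(0.64311·0.98500 + 0.76577·0.17256·0.58920) = 45.34271°
λ₂ = λ₁ + atan2(sin θ sin δ cos φ₁, cos δ − sin φ₁ sin φ₂) = 53.37434°

45.343°N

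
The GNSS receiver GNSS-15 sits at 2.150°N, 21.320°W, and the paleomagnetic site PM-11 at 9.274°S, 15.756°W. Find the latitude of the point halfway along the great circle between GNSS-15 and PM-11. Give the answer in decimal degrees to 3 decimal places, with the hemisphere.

3.566°S

Bx = cos φ₂ cos Δλ = 0.982279,  By = cos φ₂ sin Δλ = 0.095690
φₘ = atan2(sin φ₁ + sin φ₂, √((cos φ₁ + Bx)² + By²)) = -3.56619°
λₘ = λ₁ + atan2(By, cos φ₁ + Bx) = -18.55534°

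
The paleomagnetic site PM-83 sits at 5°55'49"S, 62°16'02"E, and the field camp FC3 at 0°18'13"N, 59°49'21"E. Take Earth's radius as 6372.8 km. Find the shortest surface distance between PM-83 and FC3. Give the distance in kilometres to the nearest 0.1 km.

744.6 km

PM-83: φ = -5.93028°, λ = +62.26722°
FC3: φ = +0.30361°, λ = +59.82250°
Δφ = 6.2339°,  Δλ = -2.4447°
a = sin²(Δφ/2) + cos φ₁ cos φ₂ sin²(Δλ/2) = 0.003409
c = 2·arcsin(√a) = 0.116843 rad = 6.6946°
d = R·c = 6372.8 × 0.116843 = 744.6 km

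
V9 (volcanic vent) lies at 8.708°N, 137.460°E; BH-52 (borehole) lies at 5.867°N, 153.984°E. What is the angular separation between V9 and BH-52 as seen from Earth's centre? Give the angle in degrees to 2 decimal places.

Δφ = -2.8410°,  Δλ = 16.5240°
a = sin²(Δφ/2) + cos φ₁ cos φ₂ sin²(Δλ/2) = 0.020919
c = 2·arcsin(√a) = 0.290288 rad = 16.6323°

16.63°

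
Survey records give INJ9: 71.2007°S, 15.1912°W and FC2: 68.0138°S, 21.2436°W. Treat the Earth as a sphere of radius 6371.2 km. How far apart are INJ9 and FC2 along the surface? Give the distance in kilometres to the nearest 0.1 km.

Δφ = 3.1869°,  Δλ = -6.0524°
a = sin²(Δφ/2) + cos φ₁ cos φ₂ sin²(Δλ/2) = 0.001109
c = 2·arcsin(√a) = 0.066631 rad = 3.8177°
d = R·c = 6371.2 × 0.066631 = 424.5 km

424.5 km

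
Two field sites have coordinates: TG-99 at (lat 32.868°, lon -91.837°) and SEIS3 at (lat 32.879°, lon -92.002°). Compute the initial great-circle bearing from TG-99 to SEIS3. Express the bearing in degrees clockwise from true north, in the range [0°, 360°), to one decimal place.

Δλ = -0.1650°
y = sin Δλ · cos φ₂ = -0.002419
x = cos φ₁ sin φ₂ − sin φ₁ cos φ₂ cos Δλ = 0.000194
θ = atan2(y, x) = -85.4168° → 274.5832° (mod 360°)

274.6°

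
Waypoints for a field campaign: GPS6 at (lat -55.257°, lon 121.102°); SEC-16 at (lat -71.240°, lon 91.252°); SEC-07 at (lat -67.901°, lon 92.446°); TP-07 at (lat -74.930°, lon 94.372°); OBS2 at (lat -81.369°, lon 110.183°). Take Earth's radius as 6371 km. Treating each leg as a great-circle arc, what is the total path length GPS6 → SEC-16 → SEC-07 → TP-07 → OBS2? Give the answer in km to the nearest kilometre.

GPS6→SEC-16: c = 0.356776 rad, d = 2273.02 km
SEC-16→SEC-07: c = 0.058726 rad, d = 374.14 km
SEC-07→TP-07: c = 0.123130 rad, d = 784.46 km
TP-07→OBS2: c = 0.124856 rad, d = 795.46 km
Total = 2273.02 + 374.14 + 784.46 + 795.46 = 4227.08 km

4227 km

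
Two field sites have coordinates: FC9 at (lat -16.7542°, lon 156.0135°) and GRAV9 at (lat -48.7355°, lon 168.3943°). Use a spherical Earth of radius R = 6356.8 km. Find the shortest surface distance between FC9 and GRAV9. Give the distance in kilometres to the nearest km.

3721 km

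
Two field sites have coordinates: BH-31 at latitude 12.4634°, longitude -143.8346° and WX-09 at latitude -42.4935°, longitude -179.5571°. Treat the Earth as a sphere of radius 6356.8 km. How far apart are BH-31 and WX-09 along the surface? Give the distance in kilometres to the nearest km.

Δφ = -54.9569°,  Δλ = -35.7225°
a = sin²(Δφ/2) + cos φ₁ cos φ₂ sin²(Δλ/2) = 0.280634
c = 2·arcsin(√a) = 1.116609 rad = 63.9770°
d = R·c = 6356.8 × 1.116609 = 7098.1 km

7098 km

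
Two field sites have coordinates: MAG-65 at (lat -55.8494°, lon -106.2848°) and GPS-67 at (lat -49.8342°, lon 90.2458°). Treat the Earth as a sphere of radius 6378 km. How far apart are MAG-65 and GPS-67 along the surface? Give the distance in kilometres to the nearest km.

8173 km

Δφ = 6.0152°,  Δλ = -163.4694°
a = sin²(Δφ/2) + cos φ₁ cos φ₂ sin²(Δλ/2) = 0.357355
c = 2·arcsin(√a) = 1.281487 rad = 73.4238°
d = R·c = 6378 × 1.281487 = 8173.3 km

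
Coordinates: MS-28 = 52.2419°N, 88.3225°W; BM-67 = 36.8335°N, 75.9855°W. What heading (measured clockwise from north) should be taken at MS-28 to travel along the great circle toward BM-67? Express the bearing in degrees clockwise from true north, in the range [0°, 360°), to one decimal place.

Δλ = 12.3370°
y = sin Δλ · cos φ₂ = 0.171010
x = cos φ₁ sin φ₂ − sin φ₁ cos φ₂ cos Δλ = -0.251085
θ = atan2(y, x) = 145.7418° → 145.7418° (mod 360°)

145.7°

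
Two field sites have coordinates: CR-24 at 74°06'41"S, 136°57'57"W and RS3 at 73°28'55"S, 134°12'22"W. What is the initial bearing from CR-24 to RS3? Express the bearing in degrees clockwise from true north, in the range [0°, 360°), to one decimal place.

52.1°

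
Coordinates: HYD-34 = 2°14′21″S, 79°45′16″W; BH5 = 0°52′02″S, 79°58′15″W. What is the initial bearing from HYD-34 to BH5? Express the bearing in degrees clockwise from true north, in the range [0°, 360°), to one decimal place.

351.0°

HYD-34: φ = -2.23917°, λ = -79.75444°
BH5: φ = -0.86722°, λ = -79.97083°
Δλ = -0.2164°
y = sin Δλ · cos φ₂ = -0.003776
x = cos φ₁ sin φ₂ − sin φ₁ cos φ₂ cos Δλ = 0.023942
θ = atan2(y, x) = -8.9630° → 351.0370° (mod 360°)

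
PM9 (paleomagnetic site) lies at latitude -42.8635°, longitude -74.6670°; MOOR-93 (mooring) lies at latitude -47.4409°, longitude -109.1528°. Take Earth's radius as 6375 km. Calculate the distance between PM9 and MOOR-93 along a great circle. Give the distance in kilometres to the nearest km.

Δφ = -4.5774°,  Δλ = -34.4858°
a = sin²(Δφ/2) + cos φ₁ cos φ₂ sin²(Δλ/2) = 0.045155
c = 2·arcsin(√a) = 0.428257 rad = 24.5373°
d = R·c = 6375 × 0.428257 = 2730.1 km

2730 km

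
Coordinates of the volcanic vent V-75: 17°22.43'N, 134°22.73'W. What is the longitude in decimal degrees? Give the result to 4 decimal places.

134° + 22.73′/60 = 134 + 0.37883 = 134.3788°

134.3788°W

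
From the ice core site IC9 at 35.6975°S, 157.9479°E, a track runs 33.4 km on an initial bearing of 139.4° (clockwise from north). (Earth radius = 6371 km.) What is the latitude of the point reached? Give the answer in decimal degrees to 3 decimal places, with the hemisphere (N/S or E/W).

35.925°S

δ = d/R = 33.4/6371 = 0.005243 rad
φ₂ = arcsin(sin φ₁ cos δ + cos φ₁ sin δ cos θ)
   = arcsin(-0.58351·0.99999 + 0.81211·0.00524·-0.75927) = -35.92532°
λ₂ = λ₁ + atan2(sin θ sin δ cos φ₁, cos δ − sin φ₁ sin φ₂) = 158.18929°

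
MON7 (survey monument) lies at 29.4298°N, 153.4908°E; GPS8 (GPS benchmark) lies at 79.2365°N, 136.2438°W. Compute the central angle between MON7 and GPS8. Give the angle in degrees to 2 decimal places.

Δφ = 49.8067°,  Δλ = 70.2654°
a = sin²(Δφ/2) + cos φ₁ cos φ₂ sin²(Δλ/2) = 0.231182
c = 2·arcsin(√a) = 1.003166 rad = 57.4772°

57.48°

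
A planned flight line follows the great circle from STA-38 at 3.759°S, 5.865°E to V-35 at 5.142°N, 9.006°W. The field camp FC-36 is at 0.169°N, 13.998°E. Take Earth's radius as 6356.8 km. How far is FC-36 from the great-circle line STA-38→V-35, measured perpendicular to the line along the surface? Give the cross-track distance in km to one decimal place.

δ₁₃ = central angle STA-38→FC-36 = 0.157548 rad  (haversine)
θ₁₃ = bearing STA-38→FC-36 = 64.380°,  θ₁₂ = bearing STA-38→V-35 = 300.827°
dₓₜ = R·arcsin(sin δ₁₃ · sin(θ₁₃ − θ₁₂)) = 6356.8·arcsin(0.15690·sin(-236.448°)) = 833.573 km
|dₓₜ| = 833.573 km

833.6 km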